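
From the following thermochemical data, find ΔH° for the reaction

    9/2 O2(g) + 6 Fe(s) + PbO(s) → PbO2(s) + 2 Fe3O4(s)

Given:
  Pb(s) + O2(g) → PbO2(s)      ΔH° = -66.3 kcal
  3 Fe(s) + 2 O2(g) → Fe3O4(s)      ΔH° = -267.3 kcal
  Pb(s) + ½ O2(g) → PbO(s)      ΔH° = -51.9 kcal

ΔH° = -549.0 kcal

equation 1 as written: -66.3 kcal
equation 2 × 2: (2)·(-267.3) = -534.6 kcal
equation 3 reversed: +51.9 kcal
Summing the manipulated equations, ΔH° = (1)·(-66.3) + (2)·(-267.3) + (-1)·(-51.9) = -549.0 kcal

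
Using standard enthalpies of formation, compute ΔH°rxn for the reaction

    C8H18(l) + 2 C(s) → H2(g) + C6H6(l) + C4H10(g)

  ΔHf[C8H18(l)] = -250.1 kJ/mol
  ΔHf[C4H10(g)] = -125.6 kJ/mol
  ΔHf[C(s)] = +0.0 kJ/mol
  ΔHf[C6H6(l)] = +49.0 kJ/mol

ΔH°rxn = 173.5 kJ/mol

ΔH°rxn = Σ nΔHf°(products) − Σ nΔHf°(reactants).
Products: 1·(+0.0) + 1·(+49.0) + 1·(-125.6) = -76.6
Reactants: 1·(-250.1) + 2·(+0.0) = -250.1
ΔH°rxn = (-76.6) − (-250.1) = 173.5 kJ/mol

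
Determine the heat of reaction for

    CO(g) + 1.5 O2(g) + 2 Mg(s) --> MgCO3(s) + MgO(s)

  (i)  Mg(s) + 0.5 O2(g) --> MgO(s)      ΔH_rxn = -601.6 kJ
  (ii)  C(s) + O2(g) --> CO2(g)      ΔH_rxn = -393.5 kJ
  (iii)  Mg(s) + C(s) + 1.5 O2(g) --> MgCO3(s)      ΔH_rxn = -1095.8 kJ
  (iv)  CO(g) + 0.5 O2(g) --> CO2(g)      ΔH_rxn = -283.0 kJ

(i) as written (MgO(s) already on the product side): -601.6 kJ
(ii) reversed: +393.5 kJ
(iii) as written (MgCO3(s) already on the product side): -1095.8 kJ
(iv) as written (CO(g) already on the reactant side): -283.0 kJ
Summing the manipulated equations, ΔH_rxn = (1)·(-601.6) + (-1)·(-393.5) + (1)·(-1095.8) + (1)·(-283.0) = -1586.9 kJ

ΔH_rxn = -1586.9 kJ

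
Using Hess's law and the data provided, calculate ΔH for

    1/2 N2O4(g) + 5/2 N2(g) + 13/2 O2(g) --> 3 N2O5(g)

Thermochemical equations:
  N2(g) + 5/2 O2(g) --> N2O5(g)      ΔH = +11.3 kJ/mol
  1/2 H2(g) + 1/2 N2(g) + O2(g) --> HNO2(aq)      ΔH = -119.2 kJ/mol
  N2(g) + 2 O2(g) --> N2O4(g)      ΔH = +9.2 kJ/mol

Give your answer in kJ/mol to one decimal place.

ΔH = 29.3 kJ/mol

equation 1 × 3 (scale by 3 for the 3 N2O5(g)): (3)·(+11.3) = +33.9 kJ/mol
equation 2: not needed (H2(g) appears nowhere else).
equation 3 reversed and × 1/2 (N2O4(g) must end up as a reactant; scale by 1/2 for the 1/2 N2O4(g)): (-1/2)·(+9.2) = -4.6 kJ/mol
Since enthalpy is a state function, ΔH = (3)·(+11.3) + (-1/2)·(+9.2) = 29.3 kJ/mol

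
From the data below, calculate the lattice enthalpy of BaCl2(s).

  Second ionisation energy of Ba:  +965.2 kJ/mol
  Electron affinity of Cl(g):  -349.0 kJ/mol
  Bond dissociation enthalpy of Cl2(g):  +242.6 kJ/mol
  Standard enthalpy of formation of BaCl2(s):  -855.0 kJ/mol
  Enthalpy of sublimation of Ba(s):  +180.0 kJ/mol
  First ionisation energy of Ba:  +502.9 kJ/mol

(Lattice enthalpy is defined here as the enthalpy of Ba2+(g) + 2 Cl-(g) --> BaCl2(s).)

U = -2047.7 kJ/mol

ΔHf° = 1·ΔHsub + 1·(ΣIE) + 1·D(Cl2) + 2·EA + U
-855.0 = 1·(+180.0) + 1·(+1468.1) + 1·(+242.6) + 2·(-349.0) + U
U = -855.0 − (+1192.7) = -2047.7 kJ/mol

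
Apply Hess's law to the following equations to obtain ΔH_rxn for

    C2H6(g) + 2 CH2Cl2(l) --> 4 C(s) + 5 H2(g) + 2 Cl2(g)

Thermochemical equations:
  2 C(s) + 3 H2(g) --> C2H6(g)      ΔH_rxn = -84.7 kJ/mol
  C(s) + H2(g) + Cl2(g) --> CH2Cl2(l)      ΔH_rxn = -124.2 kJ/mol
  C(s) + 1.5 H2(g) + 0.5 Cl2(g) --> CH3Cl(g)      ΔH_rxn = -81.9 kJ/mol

ΔH_rxn = 333.1 kJ/mol

equation 1 reversed (C2H6(g) must end up as a reactant): +84.7 kJ/mol
equation 2 reversed and × 2 (CH2Cl2(l) must end up as a reactant; ×2 to match 2 CH2Cl2(l) in the target): (-2)·(-124.2) = +248.4 kJ/mol
equation 3: not needed (CH3Cl(g) appears nowhere else).
ΔH_rxn = (-1)·(-84.7) + (-2)·(-124.2) = 333.1 kJ/mol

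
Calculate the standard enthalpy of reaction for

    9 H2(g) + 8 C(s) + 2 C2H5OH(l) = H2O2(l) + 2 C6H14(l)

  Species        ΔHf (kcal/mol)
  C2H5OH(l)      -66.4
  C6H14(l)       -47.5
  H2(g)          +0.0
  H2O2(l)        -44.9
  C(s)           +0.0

Products: 1·(-44.9) + 2·(-47.5) = -139.9
Reactants: 9·(+0.0) + 8·(+0.0) + 2·(-66.4) = -132.8
ΔH_rxn = (-139.9) − (-132.8) = -7.1 kcal/mol

ΔH_rxn = -7.1 kcal/mol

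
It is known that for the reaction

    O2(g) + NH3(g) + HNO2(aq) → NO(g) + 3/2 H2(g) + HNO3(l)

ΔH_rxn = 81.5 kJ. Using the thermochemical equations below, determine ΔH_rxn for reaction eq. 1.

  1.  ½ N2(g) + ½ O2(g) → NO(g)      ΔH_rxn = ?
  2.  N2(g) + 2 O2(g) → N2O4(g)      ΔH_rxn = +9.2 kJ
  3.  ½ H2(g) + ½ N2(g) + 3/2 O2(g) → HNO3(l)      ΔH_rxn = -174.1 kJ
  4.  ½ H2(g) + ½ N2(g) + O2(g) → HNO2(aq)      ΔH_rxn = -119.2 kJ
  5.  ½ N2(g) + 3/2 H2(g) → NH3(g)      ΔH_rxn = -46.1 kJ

ΔH_rxn = 90.3 kJ

eq. 1 as written (NO(g) already on the product side): contributes x
eq. 2: not needed (N2O4(g) appears nowhere else).
eq. 3 as written (HNO3(l) already on the product side): -174.1 kJ
eq. 4 reversed (reverse to put HNO2(aq) on the reactant side): +119.2 kJ
eq. 5 reversed (NH3(g) must end up as a reactant): +46.1 kJ
+81.5 = (-174.1) + (+119.2) + (+46.1) + x
x = (+81.5 − (-8.8)) / (1) = 90.3 kJ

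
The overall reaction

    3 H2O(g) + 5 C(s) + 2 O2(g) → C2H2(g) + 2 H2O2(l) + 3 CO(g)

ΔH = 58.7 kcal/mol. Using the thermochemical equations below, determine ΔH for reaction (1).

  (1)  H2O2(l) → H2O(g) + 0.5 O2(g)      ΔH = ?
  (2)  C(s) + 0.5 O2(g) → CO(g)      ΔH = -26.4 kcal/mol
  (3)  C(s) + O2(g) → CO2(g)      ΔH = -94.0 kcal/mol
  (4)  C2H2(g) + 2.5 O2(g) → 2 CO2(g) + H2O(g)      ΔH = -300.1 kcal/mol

ΔH = -12.9 kcal/mol

(1) reversed and × 2 (H2O2(l) must end up as a product; ×2 to match 2 H2O2(l) in the target): contributes −2·x
(2) × 3 (×3 to match 3 CO(g) in the target): (3)·(-26.4) = -79.2 kcal/mol
(3) × 2: (2)·(-94.0) = -188.0 kcal/mol
(4) reversed (reverse to put C2H2(g) on the product side): +300.1 kcal/mol
+58.7 = (-79.2) + (-188.0) + (+300.1) − 2·x
x = (+58.7 − (+32.9)) / (-2) = -12.9 kcal/mol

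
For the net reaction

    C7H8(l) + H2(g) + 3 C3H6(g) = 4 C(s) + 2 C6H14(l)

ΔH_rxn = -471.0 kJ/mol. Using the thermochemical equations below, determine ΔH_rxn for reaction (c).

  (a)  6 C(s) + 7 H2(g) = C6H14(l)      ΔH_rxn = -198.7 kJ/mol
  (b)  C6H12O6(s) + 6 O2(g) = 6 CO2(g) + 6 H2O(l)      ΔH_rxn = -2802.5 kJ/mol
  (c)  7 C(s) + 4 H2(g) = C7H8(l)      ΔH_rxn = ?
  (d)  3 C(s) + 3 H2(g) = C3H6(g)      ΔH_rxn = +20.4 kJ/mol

ΔH_rxn = 12.4 kJ/mol

(a) × 2: (2)·(-198.7) = -397.4 kJ/mol
(b): not needed.
(c) reversed: contributes −x
(d) reversed and × 3: (-3)·(+20.4) = -61.2 kJ/mol
-471.0 = (-397.4) + (-61.2) − x
x = (-471.0 − (-458.6)) / (-1) = 12.4 kJ/mol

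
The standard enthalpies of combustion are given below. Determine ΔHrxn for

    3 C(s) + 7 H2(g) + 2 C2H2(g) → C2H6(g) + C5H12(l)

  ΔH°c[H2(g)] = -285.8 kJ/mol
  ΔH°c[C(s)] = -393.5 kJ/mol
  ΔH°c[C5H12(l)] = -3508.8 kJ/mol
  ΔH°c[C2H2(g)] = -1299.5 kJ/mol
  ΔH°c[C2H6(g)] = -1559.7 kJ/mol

ΔHrxn = -711.6 kJ/mol

With combustion enthalpies, reactants minus products:
= [3·(-393.5) + 7·(-285.8) + 2·(-1299.5)] − [1·(-1559.7) + 1·(-3508.8)]
= -711.6 kJ/mol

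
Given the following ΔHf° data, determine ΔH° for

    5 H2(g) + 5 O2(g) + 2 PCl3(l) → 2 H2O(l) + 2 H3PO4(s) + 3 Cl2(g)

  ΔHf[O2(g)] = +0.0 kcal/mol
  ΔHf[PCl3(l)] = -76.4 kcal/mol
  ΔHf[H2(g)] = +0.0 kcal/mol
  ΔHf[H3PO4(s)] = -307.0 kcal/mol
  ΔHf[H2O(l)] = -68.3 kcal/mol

ΔH° = -597.8 kcal/mol

Products: 2·(-68.3) + 2·(-307.0) + 3·(+0.0) = -750.6
Reactants: 5·(+0.0) + 5·(+0.0) + 2·(-76.4) = -152.8
ΔH° = (-750.6) − (-152.8) = -597.8 kcal/mol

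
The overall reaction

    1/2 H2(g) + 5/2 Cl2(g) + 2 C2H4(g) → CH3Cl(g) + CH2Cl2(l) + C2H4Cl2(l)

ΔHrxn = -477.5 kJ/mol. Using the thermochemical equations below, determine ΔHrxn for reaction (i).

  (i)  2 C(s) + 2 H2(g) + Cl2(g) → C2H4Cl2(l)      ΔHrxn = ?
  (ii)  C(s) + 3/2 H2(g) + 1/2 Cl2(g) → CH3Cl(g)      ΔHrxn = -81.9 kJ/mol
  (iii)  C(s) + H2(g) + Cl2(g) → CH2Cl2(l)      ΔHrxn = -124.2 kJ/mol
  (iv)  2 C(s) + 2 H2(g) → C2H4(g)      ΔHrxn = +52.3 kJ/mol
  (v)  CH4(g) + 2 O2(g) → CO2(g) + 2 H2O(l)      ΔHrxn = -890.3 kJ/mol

ΔHrxn = -166.8 kJ/mol

(i) as written: contributes x
(ii) as written: -81.9 kJ/mol
(iii) as written: -124.2 kJ/mol
(iv) reversed and × 2: (-2)·(+52.3) = -104.6 kJ/mol
(v): not needed.
-477.5 = (-81.9) + (-124.2) + (-104.6) + x
x = (-477.5 − (-310.7)) / (1) = -166.8 kJ/mol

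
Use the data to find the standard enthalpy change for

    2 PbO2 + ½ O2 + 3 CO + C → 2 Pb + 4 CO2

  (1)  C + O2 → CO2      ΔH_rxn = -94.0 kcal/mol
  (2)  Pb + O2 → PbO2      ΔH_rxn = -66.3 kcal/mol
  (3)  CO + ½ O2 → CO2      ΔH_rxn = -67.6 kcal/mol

ΔH_rxn = -164.2 kcal/mol

(1) as written (C already on the reactant side): -94.0 kcal/mol
(2) reversed and × 2 (PbO2 must end up as a reactant; ×2 to match 2 PbO2 in the target): (-2)·(-66.3) = +132.6 kcal/mol
(3) × 3 (scale by 3 for the 3 CO): (3)·(-67.6) = -202.8 kcal/mol
By Hess's law, ΔH_rxn = (-94.0) + (+132.6) + (-202.8) = -164.2 kcal/mol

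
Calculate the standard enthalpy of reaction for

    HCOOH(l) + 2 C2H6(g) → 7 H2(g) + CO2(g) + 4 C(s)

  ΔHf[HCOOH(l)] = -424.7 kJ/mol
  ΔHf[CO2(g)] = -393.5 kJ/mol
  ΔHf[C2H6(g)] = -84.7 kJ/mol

ΔH°rxn = Σ nΔHf°(products) − Σ nΔHf°(reactants).
Products: 7·(+0.0) + 1·(-393.5) + 4·(+0.0) = -393.5
Reactants: 1·(-424.7) + 2·(-84.7) = -594.1
ΔH°rxn = (-393.5) − (-594.1) = 200.6 kJ/mol

ΔH°rxn = 200.6 kJ/mol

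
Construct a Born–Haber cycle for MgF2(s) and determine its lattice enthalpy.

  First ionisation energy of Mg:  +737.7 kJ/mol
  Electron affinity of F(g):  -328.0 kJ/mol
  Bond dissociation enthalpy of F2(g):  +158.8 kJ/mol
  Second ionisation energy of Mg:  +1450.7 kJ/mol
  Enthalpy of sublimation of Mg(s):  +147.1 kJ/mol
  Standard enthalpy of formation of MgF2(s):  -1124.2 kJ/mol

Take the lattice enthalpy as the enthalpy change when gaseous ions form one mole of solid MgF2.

U = -2962.5 kJ/mol

ΔHf° = 1·ΔHsub + 1·(ΣIE) + 1·D(F2) + 2·EA + U
-1124.2 = 1·(+147.1) + 1·(+2188.4) + 1·(+158.8) + 2·(-328.0) + U
U = -1124.2 − (+1838.3) = -2962.5 kJ/mol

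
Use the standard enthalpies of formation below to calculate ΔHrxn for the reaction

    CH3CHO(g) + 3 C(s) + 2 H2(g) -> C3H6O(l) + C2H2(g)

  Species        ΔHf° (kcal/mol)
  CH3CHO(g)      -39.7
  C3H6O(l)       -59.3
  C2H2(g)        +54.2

ΔHrxn = 34.6 kcal/mol

Products: 1·(-59.3) + 1·(+54.2) = -5.1
Reactants: 1·(-39.7) + 3·(+0.0) + 2·(+0.0) = -39.7
ΔHrxn = (-5.1) − (-39.7) = 34.6 kcal/mol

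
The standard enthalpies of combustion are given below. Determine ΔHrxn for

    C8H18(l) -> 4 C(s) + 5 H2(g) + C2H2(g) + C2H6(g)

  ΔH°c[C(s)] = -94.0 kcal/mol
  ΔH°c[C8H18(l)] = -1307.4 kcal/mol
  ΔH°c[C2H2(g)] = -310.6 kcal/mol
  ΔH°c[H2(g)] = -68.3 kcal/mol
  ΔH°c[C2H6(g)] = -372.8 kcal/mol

ΔHrxn = 93.5 kcal/mol

With combustion enthalpies, reactants minus products:
= [1·(-1307.4)] − [4·(-94.0) + 5·(-68.3) + 1·(-310.6) + 1·(-372.8)]
= 93.5 kcal/mol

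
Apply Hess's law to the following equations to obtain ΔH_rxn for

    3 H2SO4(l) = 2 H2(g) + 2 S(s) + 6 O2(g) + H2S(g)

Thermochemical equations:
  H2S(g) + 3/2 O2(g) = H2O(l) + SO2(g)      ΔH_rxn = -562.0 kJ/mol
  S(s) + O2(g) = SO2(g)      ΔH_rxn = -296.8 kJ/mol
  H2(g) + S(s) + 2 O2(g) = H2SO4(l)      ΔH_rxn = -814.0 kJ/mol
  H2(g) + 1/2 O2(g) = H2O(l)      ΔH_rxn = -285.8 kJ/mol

ΔH_rxn = 2421.4 kJ/mol

equation 1 reversed: +562.0 kJ/mol
equation 2 as written: -296.8 kJ/mol
equation 3 reversed and × 3: (-3)·(-814.0) = +2442.0 kJ/mol
equation 4 as written: -285.8 kJ/mol
By Hess's law, ΔH_rxn = (-1)·(-562.0) + (1)·(-296.8) + (-3)·(-814.0) + (1)·(-285.8) = 2421.4 kJ/mol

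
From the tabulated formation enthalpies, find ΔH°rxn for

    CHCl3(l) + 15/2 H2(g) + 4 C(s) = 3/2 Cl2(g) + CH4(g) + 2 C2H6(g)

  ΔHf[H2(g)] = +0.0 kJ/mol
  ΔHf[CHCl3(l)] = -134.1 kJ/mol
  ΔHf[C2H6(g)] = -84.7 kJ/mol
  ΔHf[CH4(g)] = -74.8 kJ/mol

Products: 3/2·(+0.0) + 1·(-74.8) + 2·(-84.7) = -244.2
Reactants: 1·(-134.1) + 15/2·(+0.0) + 4·(+0.0) = -134.1
ΔH°rxn = (-244.2) − (-134.1) = -110.1 kJ/mol

ΔH°rxn = -110.1 kJ/mol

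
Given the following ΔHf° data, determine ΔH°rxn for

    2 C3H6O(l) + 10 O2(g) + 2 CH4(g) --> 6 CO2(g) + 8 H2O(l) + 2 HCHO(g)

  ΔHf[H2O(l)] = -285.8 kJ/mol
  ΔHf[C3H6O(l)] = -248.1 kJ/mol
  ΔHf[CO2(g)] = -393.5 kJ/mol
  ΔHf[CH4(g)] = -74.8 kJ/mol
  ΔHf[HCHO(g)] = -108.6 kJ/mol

Products: 6·(-393.5) + 8·(-285.8) + 2·(-108.6) = -4864.6
Reactants: 2·(-248.1) + 10·(+0.0) + 2·(-74.8) = -645.8
ΔH°rxn = (-4864.6) − (-645.8) = -4218.8 kJ/mol

ΔH°rxn = -4218.8 kJ/mol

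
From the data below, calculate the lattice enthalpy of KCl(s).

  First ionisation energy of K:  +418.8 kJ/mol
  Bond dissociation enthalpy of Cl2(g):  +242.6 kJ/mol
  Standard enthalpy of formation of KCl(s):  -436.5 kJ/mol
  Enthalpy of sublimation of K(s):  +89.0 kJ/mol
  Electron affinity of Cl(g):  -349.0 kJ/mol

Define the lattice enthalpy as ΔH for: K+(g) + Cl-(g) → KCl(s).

ΔHf° = 1·ΔHsub + 1·(ΣIE) + 1/2·D(Cl2) + 1·EA + U
-436.5 = 1·(+89.0) + 1·(+418.8) + 1/2·(+242.6) + 1·(-349.0) + U
U = -436.5 − (+280.1) = -716.6 kJ/mol

U = -716.6 kJ/mol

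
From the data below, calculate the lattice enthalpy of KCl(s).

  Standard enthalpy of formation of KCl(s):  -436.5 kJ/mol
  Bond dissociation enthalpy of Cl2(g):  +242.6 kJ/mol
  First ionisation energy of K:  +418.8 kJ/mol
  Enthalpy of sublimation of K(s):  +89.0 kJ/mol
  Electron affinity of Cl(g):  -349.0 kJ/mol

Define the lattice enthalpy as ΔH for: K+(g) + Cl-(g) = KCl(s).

U = -716.6 kJ/mol

ΔHf° = 1·ΔHsub + 1·(ΣIE) + 1/2·D(Cl2) + 1·EA + U
-436.5 = 1·(+89.0) + 1·(+418.8) + 1/2·(+242.6) + 1·(-349.0) + U
U = -436.5 − (+280.1) = -716.6 kJ/mol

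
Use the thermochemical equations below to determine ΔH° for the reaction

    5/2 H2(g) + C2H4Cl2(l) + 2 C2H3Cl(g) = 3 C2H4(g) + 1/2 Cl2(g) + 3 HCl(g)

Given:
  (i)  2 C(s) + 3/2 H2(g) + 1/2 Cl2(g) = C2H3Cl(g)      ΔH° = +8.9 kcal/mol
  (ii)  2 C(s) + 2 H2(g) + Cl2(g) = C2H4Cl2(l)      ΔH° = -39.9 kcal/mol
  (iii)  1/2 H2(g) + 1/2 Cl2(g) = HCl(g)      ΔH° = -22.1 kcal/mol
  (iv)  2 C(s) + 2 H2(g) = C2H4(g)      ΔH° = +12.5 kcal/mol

(i) reversed and × 2: (-2)·(+8.9) = -17.8 kcal/mol
(ii) reversed: +39.9 kcal/mol
(iii) × 3: (3)·(-22.1) = -66.3 kcal/mol
(iv) × 3: (3)·(+12.5) = +37.5 kcal/mol
ΔH° = (-17.8) + (+39.9) + (-66.3) + (+37.5) = -6.7 kcal/mol

ΔH° = -6.7 kcal/mol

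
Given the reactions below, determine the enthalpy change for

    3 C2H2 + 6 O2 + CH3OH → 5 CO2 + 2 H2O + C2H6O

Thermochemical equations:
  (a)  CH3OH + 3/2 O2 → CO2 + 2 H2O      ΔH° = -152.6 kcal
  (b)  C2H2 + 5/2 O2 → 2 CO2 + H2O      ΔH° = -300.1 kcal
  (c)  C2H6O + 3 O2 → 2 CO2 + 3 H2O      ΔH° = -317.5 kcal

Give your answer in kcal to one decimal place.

(a) as written: -152.6 kcal
(b) × 3: (3)·(-300.1) = -900.3 kcal
(c) reversed: +317.5 kcal
Since enthalpy is a state function, ΔH° = (1)·(-152.6) + (3)·(-300.1) + (-1)·(-317.5) = -735.4 kcal

ΔH° = -735.4 kcal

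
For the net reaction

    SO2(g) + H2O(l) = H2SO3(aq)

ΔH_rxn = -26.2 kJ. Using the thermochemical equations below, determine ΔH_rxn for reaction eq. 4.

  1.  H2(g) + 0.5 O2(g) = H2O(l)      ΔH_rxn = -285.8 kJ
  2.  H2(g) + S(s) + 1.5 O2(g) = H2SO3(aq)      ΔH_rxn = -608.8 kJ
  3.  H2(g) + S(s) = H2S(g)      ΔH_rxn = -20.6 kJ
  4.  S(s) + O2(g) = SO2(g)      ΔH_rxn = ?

ΔH_rxn = -296.8 kJ

eq. 1 reversed (reverse to put H2O(l) on the reactant side): +285.8 kJ
eq. 2 as written (H2SO3(aq) already on the product side): -608.8 kJ
eq. 3: not needed (H2S(g) appears nowhere else).
eq. 4 reversed (SO2(g) must end up as a reactant): contributes −x
-26.2 = (+285.8) + (-608.8) − x
x = (-26.2 − (-323.0)) / (-1) = -296.8 kJ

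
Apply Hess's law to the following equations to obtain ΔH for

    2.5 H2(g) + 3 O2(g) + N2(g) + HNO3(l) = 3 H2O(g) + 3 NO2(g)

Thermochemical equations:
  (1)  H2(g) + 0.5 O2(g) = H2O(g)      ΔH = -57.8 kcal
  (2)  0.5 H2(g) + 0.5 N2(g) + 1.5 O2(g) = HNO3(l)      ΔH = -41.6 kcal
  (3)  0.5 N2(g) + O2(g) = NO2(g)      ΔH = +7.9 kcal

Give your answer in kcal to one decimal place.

ΔH = -108.1 kcal

(1) × 3: (3)·(-57.8) = -173.4 kcal
(2) reversed: +41.6 kcal
(3) × 3: (3)·(+7.9) = +23.7 kcal
ΔH = (3)·(-57.8) + (-1)·(-41.6) + (3)·(+7.9) = -108.1 kcal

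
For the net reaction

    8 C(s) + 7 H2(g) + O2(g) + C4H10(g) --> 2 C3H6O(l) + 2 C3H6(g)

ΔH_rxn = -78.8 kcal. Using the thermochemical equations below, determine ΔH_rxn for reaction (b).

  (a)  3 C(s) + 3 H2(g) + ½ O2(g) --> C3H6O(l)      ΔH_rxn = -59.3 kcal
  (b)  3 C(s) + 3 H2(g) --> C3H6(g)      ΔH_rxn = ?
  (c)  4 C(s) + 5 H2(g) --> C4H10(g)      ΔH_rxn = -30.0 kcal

(a) × 2 (scale by 2 for the 2 C3H6O(l)): (2)·(-59.3) = -118.6 kcal
(b) × 2 (×2 to match 2 C3H6(g) in the target): contributes 2·x
(c) reversed (C4H10(g) must end up as a reactant): +30.0 kcal
-78.8 = (-118.6) + (+30.0) + 2·x
x = (-78.8 − (-88.6)) / (2) = 4.9 kcal

ΔH_rxn = 4.9 kcal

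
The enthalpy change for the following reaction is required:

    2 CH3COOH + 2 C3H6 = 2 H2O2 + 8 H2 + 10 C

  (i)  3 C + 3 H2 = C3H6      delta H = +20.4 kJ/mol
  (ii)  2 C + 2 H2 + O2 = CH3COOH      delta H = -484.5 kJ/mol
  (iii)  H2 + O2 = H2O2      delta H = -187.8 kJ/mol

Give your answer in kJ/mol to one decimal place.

delta H = 552.6 kJ/mol

(i) reversed and × 2 (reverse to put C3H6 on the reactant side; ×2 to match 2 C3H6 in the target): (-2)·(+20.4) = -40.8 kJ/mol
(ii) reversed and × 2 (CH3COOH must end up as a reactant; ×2 to match 2 CH3COOH in the target): (-2)·(-484.5) = +969.0 kJ/mol
(iii) × 2 (scale by 2 for the 2 H2O2): (2)·(-187.8) = -375.6 kJ/mol
delta H = (-2)·(+20.4) + (-2)·(-484.5) + (2)·(-187.8) = 552.6 kJ/mol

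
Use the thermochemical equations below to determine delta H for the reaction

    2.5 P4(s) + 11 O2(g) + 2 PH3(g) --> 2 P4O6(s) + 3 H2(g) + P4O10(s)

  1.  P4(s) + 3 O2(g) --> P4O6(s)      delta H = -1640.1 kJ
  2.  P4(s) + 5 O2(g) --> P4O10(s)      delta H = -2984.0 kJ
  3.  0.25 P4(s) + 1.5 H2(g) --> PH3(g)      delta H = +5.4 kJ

eq. 1 × 2: (2)·(-1640.1) = -3280.2 kJ
eq. 2 as written: -2984.0 kJ
eq. 3 reversed and × 2: (-2)·(+5.4) = -10.8 kJ
delta H = (2)·(-1640.1) + (1)·(-2984.0) + (-2)·(+5.4) = -6275.0 kJ

delta H = -6275.0 kJ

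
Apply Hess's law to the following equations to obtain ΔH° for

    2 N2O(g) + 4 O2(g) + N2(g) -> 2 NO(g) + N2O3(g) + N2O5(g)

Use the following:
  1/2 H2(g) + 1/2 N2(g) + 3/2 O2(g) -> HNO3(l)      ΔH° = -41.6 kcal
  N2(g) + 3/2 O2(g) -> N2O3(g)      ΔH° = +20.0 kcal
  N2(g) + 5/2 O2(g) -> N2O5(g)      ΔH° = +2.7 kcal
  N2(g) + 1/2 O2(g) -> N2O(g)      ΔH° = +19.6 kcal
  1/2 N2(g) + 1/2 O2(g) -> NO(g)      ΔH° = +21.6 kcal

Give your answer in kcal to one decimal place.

ΔH° = 26.7 kcal

equation 1: not needed.
equation 2 as written: +20.0 kcal
equation 3 as written: +2.7 kcal
equation 4 reversed and × 2: (-2)·(+19.6) = -39.2 kcal
equation 5 × 2: (2)·(+21.6) = +43.2 kcal
By Hess's law, ΔH° = (+20.0) + (+2.7) + (-39.2) + (+43.2) = 26.7 kcal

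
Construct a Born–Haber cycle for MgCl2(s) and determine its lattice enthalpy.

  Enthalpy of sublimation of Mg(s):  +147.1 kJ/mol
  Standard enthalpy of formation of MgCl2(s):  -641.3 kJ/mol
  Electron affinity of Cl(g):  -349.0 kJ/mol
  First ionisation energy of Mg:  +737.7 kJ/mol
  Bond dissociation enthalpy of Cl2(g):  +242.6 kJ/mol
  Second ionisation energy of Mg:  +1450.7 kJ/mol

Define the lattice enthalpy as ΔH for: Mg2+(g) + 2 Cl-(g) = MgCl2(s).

ΔHf° = 1·ΔHsub + 1·(ΣIE) + 1·D(Cl2) + 2·EA + U
-641.3 = 1·(+147.1) + 1·(+2188.4) + 1·(+242.6) + 2·(-349.0) + U
U = -641.3 − (+1880.1) = -2521.4 kJ/mol

U = -2521.4 kJ/mol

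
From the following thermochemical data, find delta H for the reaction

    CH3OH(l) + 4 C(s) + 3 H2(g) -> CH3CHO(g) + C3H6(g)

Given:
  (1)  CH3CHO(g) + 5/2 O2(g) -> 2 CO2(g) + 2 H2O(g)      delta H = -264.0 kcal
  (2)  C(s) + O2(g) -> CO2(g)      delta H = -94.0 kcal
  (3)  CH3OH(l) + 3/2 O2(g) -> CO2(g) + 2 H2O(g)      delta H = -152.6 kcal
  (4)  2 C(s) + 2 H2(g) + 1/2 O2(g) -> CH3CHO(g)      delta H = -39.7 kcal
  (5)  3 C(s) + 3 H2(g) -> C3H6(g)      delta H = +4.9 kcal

(1) reversed: +264.0 kcal
(2) as written: -94.0 kcal
(3) as written (CH3OH(l) already on the reactant side): -152.6 kcal
(4): not needed.
(5) as written (C3H6(g) already on the product side): +4.9 kcal
delta H = (-1)·(-264.0) + (1)·(-94.0) + (1)·(-152.6) + (1)·(+4.9) = 22.3 kcal

delta H = 22.3 kcal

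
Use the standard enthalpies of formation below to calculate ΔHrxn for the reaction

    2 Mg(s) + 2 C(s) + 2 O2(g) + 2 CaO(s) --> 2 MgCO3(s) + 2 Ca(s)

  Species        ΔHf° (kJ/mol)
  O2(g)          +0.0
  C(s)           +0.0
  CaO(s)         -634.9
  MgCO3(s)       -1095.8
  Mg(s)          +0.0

ΔH°rxn = Σ nΔHf°(products) − Σ nΔHf°(reactants).
Products: 2·(-1095.8) + 2·(+0.0) = -2191.6
Reactants: 2·(+0.0) + 2·(+0.0) + 2·(+0.0) + 2·(-634.9) = -1269.8
ΔHrxn = (-2191.6) − (-1269.8) = -921.8 kJ/mol

ΔHrxn = -921.8 kJ/mol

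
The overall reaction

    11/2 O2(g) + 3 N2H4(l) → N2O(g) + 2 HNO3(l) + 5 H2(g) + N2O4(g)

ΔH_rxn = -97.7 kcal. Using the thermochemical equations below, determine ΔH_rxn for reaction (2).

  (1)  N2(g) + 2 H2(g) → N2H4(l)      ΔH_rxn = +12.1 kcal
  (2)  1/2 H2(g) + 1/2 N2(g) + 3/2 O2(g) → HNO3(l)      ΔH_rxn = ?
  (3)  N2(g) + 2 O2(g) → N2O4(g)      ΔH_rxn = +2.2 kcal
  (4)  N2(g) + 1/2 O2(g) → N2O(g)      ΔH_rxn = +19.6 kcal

(1) reversed and × 3 (reverse to put N2H4(l) on the reactant side; ×3 to match 3 N2H4(l) in the target): (-3)·(+12.1) = -36.3 kcal
(2) × 2 (×2 to match 2 HNO3(l) in the target): contributes 2·x
(3) as written (N2O4(g) already on the product side): +2.2 kcal
(4) as written (N2O(g) already on the product side): +19.6 kcal
-97.7 = (-36.3) + (+2.2) + (+19.6) + 2·x
x = (-97.7 − (-14.5)) / (2) = -41.6 kcal

ΔH_rxn = -41.6 kcal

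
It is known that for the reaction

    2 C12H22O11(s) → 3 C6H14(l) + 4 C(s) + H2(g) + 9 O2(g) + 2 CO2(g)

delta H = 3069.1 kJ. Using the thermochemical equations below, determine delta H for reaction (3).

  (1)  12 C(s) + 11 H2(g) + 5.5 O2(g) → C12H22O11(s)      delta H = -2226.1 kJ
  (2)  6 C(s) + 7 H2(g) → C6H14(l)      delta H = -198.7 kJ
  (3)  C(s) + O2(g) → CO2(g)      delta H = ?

delta H = -393.5 kJ

(1) reversed and × 2: (-2)·(-2226.1) = +4452.2 kJ
(2) × 3: (3)·(-198.7) = -596.1 kJ
(3) × 2: contributes 2·x
+3069.1 = (+4452.2) + (-596.1) + 2·x
x = (+3069.1 − (+3856.1)) / (2) = -393.5 kJ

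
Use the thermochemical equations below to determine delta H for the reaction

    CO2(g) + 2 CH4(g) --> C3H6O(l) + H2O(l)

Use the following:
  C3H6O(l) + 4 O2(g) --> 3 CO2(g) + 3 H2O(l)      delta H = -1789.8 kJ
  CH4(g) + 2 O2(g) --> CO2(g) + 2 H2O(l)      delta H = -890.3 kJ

equation 1 reversed (reverse to put C3H6O(l) on the product side): +1789.8 kJ
equation 2 × 2 (scale by 2 for the 2 CH4(g)): (2)·(-890.3) = -1780.6 kJ
delta H = (+1789.8) + (-1780.6) = 9.2 kJ

delta H = 9.2 kJ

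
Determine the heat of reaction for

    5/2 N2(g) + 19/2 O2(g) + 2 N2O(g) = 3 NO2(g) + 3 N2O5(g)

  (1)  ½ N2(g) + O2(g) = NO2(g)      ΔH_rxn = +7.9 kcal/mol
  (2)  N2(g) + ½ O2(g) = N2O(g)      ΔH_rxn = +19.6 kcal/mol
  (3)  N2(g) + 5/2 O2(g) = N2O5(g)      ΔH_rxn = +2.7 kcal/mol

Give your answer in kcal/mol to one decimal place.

ΔH_rxn = -7.4 kcal/mol

(1) × 3: (3)·(+7.9) = +23.7 kcal/mol
(2) reversed and × 2: (-2)·(+19.6) = -39.2 kcal/mol
(3) × 3: (3)·(+2.7) = +8.1 kcal/mol
Combining the equations, ΔH_rxn = (+23.7) + (-39.2) + (+8.1) = -7.4 kcal/mol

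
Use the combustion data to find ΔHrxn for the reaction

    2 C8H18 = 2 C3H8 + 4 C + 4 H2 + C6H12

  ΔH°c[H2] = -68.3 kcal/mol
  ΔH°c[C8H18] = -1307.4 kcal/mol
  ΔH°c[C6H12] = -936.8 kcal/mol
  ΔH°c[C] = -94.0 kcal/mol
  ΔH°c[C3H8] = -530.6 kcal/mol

ΔHrxn = 32.4 kcal/mol

Using ΔH = Σ nΔHc°(reactants) − Σ nΔHc°(products):
= [2·(-1307.4)] − [2·(-530.6) + 4·(-94.0) + 4·(-68.3) + 1·(-936.8)]
= 32.4 kcal/mol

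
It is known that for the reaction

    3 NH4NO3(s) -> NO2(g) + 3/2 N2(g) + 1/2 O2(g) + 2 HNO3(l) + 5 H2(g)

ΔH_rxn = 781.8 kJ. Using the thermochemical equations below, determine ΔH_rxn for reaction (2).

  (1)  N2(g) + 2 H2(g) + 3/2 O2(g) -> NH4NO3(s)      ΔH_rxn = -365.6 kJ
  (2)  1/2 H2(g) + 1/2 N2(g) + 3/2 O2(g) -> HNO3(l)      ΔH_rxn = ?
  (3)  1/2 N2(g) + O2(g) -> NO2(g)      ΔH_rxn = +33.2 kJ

ΔH_rxn = -174.1 kJ

(1) reversed and × 3 (reverse to put NH4NO3(s) on the reactant side; scale by 3 for the 3 NH4NO3(s)): (-3)·(-365.6) = +1096.8 kJ
(2) × 2 (×2 to match 2 HNO3(l) in the target): contributes 2·x
(3) as written (NO2(g) already on the product side): +33.2 kJ
+781.8 = (+1096.8) + (+33.2) + 2·x
x = (+781.8 − (+1130.0)) / (2) = -174.1 kJ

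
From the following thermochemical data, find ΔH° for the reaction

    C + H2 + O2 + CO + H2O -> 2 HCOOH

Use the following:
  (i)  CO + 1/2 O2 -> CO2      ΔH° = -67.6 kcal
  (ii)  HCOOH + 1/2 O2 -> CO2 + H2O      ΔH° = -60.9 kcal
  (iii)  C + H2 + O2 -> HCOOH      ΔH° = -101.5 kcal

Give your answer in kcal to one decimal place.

ΔH° = -108.2 kcal

(i) as written: -67.6 kcal
(ii) reversed: +60.9 kcal
(iii) as written: -101.5 kcal
Combining the equations, ΔH° = (1)·(-67.6) + (-1)·(-60.9) + (1)·(-101.5) = -108.2 kcal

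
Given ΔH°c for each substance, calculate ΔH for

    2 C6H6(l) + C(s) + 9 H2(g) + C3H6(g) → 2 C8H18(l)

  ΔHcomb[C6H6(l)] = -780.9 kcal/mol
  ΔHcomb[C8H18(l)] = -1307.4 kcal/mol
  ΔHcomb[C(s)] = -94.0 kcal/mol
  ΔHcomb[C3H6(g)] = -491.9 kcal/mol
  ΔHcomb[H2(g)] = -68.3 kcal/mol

With combustion enthalpies, reactants minus products:
= [2·(-780.9) + 1·(-94.0) + 9·(-68.3) + 1·(-491.9)] − [2·(-1307.4)]
= -147.6 kcal/mol

ΔH = -147.6 kcal/mol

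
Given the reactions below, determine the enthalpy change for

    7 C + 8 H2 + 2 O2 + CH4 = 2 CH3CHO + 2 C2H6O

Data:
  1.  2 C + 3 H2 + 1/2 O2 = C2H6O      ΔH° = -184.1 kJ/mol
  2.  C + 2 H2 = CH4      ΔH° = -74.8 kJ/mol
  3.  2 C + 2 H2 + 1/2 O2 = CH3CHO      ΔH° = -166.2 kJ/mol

ΔH° = -625.8 kJ/mol

eq. 1 × 2 (×2 to match 2 C2H6O in the target): (2)·(-184.1) = -368.2 kJ/mol
eq. 2 reversed (CH4 must end up as a reactant): +74.8 kJ/mol
eq. 3 × 2 (×2 to match 2 CH3CHO in the target): (2)·(-166.2) = -332.4 kJ/mol
Combining the equations, ΔH° = (2)·(-184.1) + (-1)·(-74.8) + (2)·(-166.2) = -625.8 kJ/mol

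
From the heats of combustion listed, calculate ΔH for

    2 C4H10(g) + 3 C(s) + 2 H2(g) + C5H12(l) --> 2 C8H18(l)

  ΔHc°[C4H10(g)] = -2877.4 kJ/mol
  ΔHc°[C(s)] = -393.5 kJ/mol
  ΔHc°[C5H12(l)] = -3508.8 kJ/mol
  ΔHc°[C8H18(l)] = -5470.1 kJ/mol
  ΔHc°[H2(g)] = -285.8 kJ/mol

With combustion enthalpies, reactants minus products:
= [2·(-2877.4) + 3·(-393.5) + 2·(-285.8) + 1·(-3508.8)] − [2·(-5470.1)]
= -75.5 kJ/mol

ΔH = -75.5 kJ/mol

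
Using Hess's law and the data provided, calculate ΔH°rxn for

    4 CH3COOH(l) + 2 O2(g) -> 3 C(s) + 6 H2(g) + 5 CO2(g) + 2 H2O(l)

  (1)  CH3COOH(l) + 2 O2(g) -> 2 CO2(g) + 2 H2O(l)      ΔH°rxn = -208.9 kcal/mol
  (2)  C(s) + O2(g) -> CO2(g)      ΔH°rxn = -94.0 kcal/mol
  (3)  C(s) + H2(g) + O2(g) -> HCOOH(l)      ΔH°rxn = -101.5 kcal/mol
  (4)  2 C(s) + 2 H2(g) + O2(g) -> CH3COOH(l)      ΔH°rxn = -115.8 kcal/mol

ΔH°rxn = -143.5 kcal/mol

(1) as written: -208.9 kcal/mol
(2) × 3: (3)·(-94.0) = -282.0 kcal/mol
(3): not needed.
(4) reversed and × 3: (-3)·(-115.8) = +347.4 kcal/mol
By Hess's law, ΔH°rxn = (-208.9) + (-282.0) + (+347.4) = -143.5 kcal/mol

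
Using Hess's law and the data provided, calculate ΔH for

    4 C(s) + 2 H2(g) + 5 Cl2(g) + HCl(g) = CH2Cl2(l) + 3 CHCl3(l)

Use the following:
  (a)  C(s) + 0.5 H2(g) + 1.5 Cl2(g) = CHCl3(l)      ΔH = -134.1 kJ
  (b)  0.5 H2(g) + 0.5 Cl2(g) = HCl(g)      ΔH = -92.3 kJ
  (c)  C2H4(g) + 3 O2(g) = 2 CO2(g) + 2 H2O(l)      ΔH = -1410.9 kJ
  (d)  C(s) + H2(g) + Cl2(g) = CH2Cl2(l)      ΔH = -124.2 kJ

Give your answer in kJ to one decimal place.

(a) × 3: (3)·(-134.1) = -402.3 kJ
(b) reversed: +92.3 kJ
(c): not needed.
(d) as written: -124.2 kJ
Combining the equations, ΔH = (3)·(-134.1) + (-1)·(-92.3) + (1)·(-124.2) = -434.2 kJ

ΔH = -434.2 kJ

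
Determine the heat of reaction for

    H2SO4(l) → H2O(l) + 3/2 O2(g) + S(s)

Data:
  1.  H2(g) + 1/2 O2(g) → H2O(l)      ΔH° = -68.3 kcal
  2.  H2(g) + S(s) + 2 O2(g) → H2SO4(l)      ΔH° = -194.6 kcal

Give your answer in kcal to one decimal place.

eq. 1 as written: -68.3 kcal
eq. 2 reversed: +194.6 kcal
Summing the manipulated equations, ΔH° = (-68.3) + (+194.6) = 126.3 kcal

ΔH° = 126.3 kcal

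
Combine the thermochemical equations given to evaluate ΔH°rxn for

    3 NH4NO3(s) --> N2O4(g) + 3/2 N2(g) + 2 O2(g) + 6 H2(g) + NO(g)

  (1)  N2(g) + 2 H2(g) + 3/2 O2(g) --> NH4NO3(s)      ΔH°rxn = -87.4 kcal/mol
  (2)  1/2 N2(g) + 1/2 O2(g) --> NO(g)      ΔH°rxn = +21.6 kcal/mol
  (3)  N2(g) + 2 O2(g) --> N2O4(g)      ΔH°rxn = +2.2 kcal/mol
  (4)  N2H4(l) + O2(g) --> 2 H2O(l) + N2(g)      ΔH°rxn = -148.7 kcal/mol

(1) reversed and × 3 (reverse to put NH4NO3(s) on the reactant side; scale by 3 for the 3 NH4NO3(s)): (-3)·(-87.4) = +262.2 kcal/mol
(2) as written (NO(g) already on the product side): +21.6 kcal/mol
(3) as written (N2O4(g) already on the product side): +2.2 kcal/mol
(4): not needed (H2O(l) appears nowhere else).
Summing the manipulated equations, ΔH°rxn = (+262.2) + (+21.6) + (+2.2) = 286.0 kcal/mol

ΔH°rxn = 286.0 kcal/mol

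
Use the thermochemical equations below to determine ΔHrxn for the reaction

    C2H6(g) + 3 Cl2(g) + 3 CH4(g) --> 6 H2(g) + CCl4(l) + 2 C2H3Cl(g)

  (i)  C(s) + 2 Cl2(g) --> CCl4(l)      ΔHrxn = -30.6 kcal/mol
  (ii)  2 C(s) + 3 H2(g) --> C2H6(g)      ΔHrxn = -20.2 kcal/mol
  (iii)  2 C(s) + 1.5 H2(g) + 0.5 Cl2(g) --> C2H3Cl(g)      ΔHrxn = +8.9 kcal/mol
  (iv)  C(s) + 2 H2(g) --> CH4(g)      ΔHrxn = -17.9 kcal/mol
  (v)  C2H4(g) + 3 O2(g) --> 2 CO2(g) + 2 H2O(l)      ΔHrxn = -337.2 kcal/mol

(i) as written: -30.6 kcal/mol
(ii) reversed: +20.2 kcal/mol
(iii) × 2: (2)·(+8.9) = +17.8 kcal/mol
(iv) reversed and × 3: (-3)·(-17.9) = +53.7 kcal/mol
(v): not needed.
ΔHrxn = (-30.6) + (+20.2) + (+17.8) + (+53.7) = 61.1 kcal/mol

ΔHrxn = 61.1 kcal/mol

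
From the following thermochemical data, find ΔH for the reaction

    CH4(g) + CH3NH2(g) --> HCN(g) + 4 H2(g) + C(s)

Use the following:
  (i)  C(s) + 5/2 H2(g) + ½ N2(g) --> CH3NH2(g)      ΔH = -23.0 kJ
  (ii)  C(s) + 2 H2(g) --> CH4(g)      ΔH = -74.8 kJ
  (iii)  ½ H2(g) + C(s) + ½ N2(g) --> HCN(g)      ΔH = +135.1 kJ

(i) reversed (CH3NH2(g) must end up as a reactant): +23.0 kJ
(ii) reversed (CH4(g) must end up as a reactant): +74.8 kJ
(iii) as written (HCN(g) already on the product side): +135.1 kJ
ΔH = (+23.0) + (+74.8) + (+135.1) = 232.9 kJ

ΔH = 232.9 kJ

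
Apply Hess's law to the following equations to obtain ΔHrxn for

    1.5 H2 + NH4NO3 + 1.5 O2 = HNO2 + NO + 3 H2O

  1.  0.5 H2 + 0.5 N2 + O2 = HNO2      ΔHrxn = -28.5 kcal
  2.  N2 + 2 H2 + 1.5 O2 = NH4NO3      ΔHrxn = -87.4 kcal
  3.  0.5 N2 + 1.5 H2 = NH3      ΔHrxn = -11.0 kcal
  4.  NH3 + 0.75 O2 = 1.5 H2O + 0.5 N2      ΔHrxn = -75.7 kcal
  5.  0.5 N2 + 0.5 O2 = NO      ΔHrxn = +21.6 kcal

eq. 1 as written: -28.5 kcal
eq. 2 reversed: +87.4 kcal
eq. 3 × 2: (2)·(-11.0) = -22.0 kcal
eq. 4 × 2: (2)·(-75.7) = -151.4 kcal
eq. 5 as written: +21.6 kcal
ΔHrxn = (-28.5) + (+87.4) + (-22.0) + (-151.4) + (+21.6) = -92.9 kcal

ΔHrxn = -92.9 kcal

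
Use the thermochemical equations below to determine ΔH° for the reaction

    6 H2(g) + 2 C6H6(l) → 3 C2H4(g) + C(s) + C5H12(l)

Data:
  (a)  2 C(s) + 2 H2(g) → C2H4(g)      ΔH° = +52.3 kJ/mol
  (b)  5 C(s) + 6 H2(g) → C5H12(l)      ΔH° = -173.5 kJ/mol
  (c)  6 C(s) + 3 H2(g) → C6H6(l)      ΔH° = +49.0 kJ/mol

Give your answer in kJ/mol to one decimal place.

ΔH° = -114.6 kJ/mol

(a) × 3: (3)·(+52.3) = +156.9 kJ/mol
(b) as written: -173.5 kJ/mol
(c) reversed and × 2: (-2)·(+49.0) = -98.0 kJ/mol
Summing the manipulated equations, ΔH° = (3)·(+52.3) + (1)·(-173.5) + (-2)·(+49.0) = -114.6 kJ/mol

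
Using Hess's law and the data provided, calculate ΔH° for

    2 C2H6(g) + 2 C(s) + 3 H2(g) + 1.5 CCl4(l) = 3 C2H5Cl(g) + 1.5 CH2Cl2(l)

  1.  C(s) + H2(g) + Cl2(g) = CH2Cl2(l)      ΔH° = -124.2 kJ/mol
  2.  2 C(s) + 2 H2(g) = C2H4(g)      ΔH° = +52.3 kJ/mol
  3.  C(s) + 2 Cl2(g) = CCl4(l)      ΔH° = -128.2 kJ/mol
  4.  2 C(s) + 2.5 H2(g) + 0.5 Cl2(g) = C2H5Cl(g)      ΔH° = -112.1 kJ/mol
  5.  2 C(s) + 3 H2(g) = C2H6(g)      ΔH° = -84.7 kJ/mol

eq. 1 × 3/2: (3/2)·(-124.2) = -186.3 kJ/mol
eq. 2: not needed.
eq. 3 reversed and × 3/2: (-3/2)·(-128.2) = +192.3 kJ/mol
eq. 4 × 3: (3)·(-112.1) = -336.3 kJ/mol
eq. 5 reversed and × 2: (-2)·(-84.7) = +169.4 kJ/mol
ΔH° = (-186.3) + (+192.3) + (-336.3) + (+169.4) = -160.9 kJ/mol

ΔH° = -160.9 kJ/mol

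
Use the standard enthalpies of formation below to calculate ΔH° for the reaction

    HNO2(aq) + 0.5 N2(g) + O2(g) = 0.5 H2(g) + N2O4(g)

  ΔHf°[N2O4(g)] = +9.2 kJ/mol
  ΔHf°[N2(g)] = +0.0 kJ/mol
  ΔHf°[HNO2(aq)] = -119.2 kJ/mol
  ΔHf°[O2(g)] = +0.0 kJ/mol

ΔH° = 128.4 kJ/mol

Products: 1/2·(+0.0) + 1·(+9.2) = +9.2
Reactants: 1·(-119.2) + 1/2·(+0.0) + 1·(+0.0) = -119.2
ΔH° = (+9.2) − (-119.2) = 128.4 kJ/mol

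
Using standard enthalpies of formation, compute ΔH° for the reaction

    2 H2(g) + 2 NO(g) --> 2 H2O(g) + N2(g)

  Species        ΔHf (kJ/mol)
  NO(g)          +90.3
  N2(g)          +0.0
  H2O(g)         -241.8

ΔH° = -664.2 kJ/mol

ΔH°rxn = Σ nΔHf°(products) − Σ nΔHf°(reactants).
Products: 2·(-241.8) + 1·(+0.0) = -483.6
Reactants: 2·(+0.0) + 2·(+90.3) = +180.6
ΔH° = (-483.6) − (+180.6) = -664.2 kJ/mol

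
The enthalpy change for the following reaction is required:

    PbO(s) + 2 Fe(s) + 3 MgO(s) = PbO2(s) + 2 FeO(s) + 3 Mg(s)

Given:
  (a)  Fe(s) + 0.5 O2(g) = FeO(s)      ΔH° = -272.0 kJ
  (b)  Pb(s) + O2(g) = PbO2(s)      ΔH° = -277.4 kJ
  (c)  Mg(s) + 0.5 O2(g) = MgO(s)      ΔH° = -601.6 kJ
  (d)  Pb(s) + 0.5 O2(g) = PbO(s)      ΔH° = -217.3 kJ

ΔH° = 1200.7 kJ

(a) × 2 (scale by 2 for the 2 FeO(s)): (2)·(-272.0) = -544.0 kJ
(b) as written (PbO2(s) already on the product side): -277.4 kJ
(c) reversed and × 3 (MgO(s) must end up as a reactant; scale by 3 for the 3 MgO(s)): (-3)·(-601.6) = +1804.8 kJ
(d) reversed (reverse to put PbO(s) on the reactant side): +217.3 kJ
ΔH° = (2)·(-272.0) + (1)·(-277.4) + (-3)·(-601.6) + (-1)·(-217.3) = 1200.7 kJ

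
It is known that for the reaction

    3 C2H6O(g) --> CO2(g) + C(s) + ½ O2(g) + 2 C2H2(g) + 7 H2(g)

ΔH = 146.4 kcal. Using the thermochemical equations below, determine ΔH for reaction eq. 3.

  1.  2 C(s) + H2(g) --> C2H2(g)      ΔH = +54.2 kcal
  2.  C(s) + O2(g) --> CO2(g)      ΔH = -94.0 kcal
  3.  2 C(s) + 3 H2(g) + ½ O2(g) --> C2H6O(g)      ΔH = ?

eq. 1 × 2 (scale by 2 for the 2 C2H2(g)): (2)·(+54.2) = +108.4 kcal
eq. 2 as written (CO2(g) already on the product side): -94.0 kcal
eq. 3 reversed and × 3 (reverse to put C2H6O(g) on the reactant side; scale by 3 for the 3 C2H6O(g)): contributes −3·x
+146.4 = (+108.4) + (-94.0) − 3·x
x = (+146.4 − (+14.4)) / (-3) = -44.0 kcal

ΔH = -44.0 kcal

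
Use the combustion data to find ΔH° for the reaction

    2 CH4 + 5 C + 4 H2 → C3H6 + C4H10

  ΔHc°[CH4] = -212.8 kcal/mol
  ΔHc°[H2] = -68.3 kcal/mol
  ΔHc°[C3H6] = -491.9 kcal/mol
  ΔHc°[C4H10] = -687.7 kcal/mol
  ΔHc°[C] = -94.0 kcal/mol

ΔH° = 10.8 kcal/mol

Using ΔH = Σ nΔHc°(reactants) − Σ nΔHc°(products):
= [2·(-212.8) + 5·(-94.0) + 4·(-68.3)] − [1·(-491.9) + 1·(-687.7)]
= 10.8 kcal/mol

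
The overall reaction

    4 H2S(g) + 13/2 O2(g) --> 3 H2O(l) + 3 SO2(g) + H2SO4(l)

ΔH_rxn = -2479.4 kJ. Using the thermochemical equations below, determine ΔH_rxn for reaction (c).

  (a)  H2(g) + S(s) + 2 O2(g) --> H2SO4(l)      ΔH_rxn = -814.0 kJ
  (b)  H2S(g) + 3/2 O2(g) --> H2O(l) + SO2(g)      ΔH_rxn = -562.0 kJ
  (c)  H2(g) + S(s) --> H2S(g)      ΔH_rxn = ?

(a) as written: -814.0 kJ
(b) × 3: (3)·(-562.0) = -1686.0 kJ
(c) reversed: contributes −x
-2479.4 = (-814.0) + (-1686.0) − x
x = (-2479.4 − (-2500.0)) / (-1) = -20.6 kJ

ΔH_rxn = -20.6 kJ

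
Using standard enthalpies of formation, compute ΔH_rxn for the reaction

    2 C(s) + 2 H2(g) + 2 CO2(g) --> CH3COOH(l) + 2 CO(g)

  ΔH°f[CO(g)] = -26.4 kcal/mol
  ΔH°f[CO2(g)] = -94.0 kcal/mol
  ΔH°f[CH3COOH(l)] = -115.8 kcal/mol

Products: 1·(-115.8) + 2·(-26.4) = -168.6
Reactants: 2·(+0.0) + 2·(+0.0) + 2·(-94.0) = -188.0
ΔH_rxn = (-168.6) − (-188.0) = 19.4 kcal/mol

ΔH_rxn = 19.4 kcal/mol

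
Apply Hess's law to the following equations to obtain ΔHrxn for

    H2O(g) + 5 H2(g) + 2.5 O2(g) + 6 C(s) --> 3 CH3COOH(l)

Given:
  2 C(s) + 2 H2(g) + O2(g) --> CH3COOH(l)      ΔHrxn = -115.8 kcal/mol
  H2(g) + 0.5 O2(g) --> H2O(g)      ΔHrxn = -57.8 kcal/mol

equation 1 × 3: (3)·(-115.8) = -347.4 kcal/mol
equation 2 reversed: +57.8 kcal/mol
ΔHrxn = (-347.4) + (+57.8) = -289.6 kcal/mol

ΔHrxn = -289.6 kcal/mol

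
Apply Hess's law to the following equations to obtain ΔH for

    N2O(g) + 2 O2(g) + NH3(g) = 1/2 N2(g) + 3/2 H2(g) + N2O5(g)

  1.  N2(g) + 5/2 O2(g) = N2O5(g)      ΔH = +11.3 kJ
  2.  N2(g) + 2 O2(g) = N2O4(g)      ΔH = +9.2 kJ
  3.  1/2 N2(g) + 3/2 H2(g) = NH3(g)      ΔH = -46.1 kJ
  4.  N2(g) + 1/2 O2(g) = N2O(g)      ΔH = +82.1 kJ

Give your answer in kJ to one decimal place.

ΔH = -24.7 kJ

eq. 1 as written (N2O5(g) already on the product side): +11.3 kJ
eq. 2: not needed (N2O4(g) appears nowhere else).
eq. 3 reversed (NH3(g) must end up as a reactant): +46.1 kJ
eq. 4 reversed (N2O(g) must end up as a reactant): -82.1 kJ
By Hess's law, ΔH = (1)·(+11.3) + (-1)·(-46.1) + (-1)·(+82.1) = -24.7 kJ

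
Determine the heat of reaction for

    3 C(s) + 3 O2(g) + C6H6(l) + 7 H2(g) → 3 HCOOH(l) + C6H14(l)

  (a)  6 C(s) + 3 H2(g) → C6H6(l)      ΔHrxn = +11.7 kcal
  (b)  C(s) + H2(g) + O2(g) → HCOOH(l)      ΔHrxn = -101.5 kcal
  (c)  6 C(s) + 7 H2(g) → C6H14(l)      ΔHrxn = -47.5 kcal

(a) reversed: -11.7 kcal
(b) × 3: (3)·(-101.5) = -304.5 kcal
(c) as written: -47.5 kcal
ΔHrxn = (-1)·(+11.7) + (3)·(-101.5) + (1)·(-47.5) = -363.7 kcal

ΔHrxn = -363.7 kcal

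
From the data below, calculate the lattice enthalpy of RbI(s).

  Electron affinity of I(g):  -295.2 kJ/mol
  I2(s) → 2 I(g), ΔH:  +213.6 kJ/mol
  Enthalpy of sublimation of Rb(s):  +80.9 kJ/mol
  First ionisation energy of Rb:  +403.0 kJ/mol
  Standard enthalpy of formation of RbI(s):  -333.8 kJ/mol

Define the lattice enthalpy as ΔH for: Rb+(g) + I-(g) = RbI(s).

U = -629.3 kJ/mol

ΔHf° = 1·ΔHsub + 1·(ΣIE) + 1/2·D(I2) + 1·EA + U
-333.8 = 1·(+80.9) + 1·(+403.0) + 1/2·(+213.6) + 1·(-295.2) + U
U = -333.8 − (+295.5) = -629.3 kJ/mol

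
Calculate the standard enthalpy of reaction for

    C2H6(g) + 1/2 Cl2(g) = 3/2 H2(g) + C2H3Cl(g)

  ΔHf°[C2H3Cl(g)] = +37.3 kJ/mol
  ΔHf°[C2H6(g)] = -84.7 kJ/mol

ΔH_rxn = 122.0 kJ/mol

ΔH°rxn = Σ nΔHf°(products) − Σ nΔHf°(reactants).
Products: 3/2·(+0.0) + 1·(+37.3) = +37.3
Reactants: 1·(-84.7) + 1/2·(+0.0) = -84.7
ΔH_rxn = (+37.3) − (-84.7) = 122.0 kJ/mol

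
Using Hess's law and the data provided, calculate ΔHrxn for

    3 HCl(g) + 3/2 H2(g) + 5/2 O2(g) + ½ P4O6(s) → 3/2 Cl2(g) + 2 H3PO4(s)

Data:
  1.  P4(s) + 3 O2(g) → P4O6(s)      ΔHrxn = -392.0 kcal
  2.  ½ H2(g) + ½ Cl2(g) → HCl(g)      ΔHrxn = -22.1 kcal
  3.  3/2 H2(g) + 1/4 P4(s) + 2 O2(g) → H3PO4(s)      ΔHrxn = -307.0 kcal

ΔHrxn = -351.7 kcal

eq. 1 reversed and × 1/2: (-1/2)·(-392.0) = +196.0 kcal
eq. 2 reversed and × 3: (-3)·(-22.1) = +66.3 kcal
eq. 3 × 2: (2)·(-307.0) = -614.0 kcal
By Hess's law, ΔHrxn = (-1/2)·(-392.0) + (-3)·(-22.1) + (2)·(-307.0) = -351.7 kcal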